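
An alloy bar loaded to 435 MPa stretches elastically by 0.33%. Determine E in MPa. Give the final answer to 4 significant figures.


E = sigma / epsilon
epsilon = 0.33% = 3.3e-03
E = 435 / 3.3e-03
E = 131800 MPa


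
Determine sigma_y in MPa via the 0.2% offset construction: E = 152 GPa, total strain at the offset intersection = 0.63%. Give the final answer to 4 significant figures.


Offset strain = 0.002
Elastic strain at yield = total_strain - offset = 6.3e-03 - 0.002 = 4.3e-03
sigma_y = E * elastic_strain = 152000 * 4.3e-03
sigma_y = 653.6 MPa


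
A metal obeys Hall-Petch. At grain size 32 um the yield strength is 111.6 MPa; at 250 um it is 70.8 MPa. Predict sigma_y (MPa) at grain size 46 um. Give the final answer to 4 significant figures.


sigma_y = sigma0 + k / sqrt(d)
1/sqrt(d1) = 1/sqrt(3.2e-05) = 176.777;  1/sqrt(d2) = 63.2456
k = (sigma1 - sigma2) / (1/sqrt(d1) - 1/sqrt(d2)) = (111.6 - 70.8) / (176.777 - 63.2456) = 0.359373 MPa*m^0.5
sigma0 = sigma1 - k/sqrt(d1) = 111.6 - 0.359373*176.777 = 48.0713 MPa
sigma_y(d3) = 48.0713 + 0.359373 / sqrt(4.6e-05) = 101.1 MPa


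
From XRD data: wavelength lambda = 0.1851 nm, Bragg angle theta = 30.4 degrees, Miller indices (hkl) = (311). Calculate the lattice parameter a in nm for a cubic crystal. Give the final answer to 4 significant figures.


d = lambda / (2*sin(theta))
d = 0.1851 / (2*sin(30.4 deg))
d = 0.182893 nm
a = d * sqrt(h^2+k^2+l^2) = 0.182893 * sqrt(11)
a = 0.6066 nm


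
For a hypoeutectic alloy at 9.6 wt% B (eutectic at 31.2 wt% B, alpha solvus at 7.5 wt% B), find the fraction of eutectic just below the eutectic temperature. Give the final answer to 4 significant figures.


f_primary = (C_e - C0) / (C_e - C_alpha_max)
f_primary = (31.2 - 9.6) / (31.2 - 7.5)
f_primary = 0.911392
f_eutectic = 1 - 0.911392 = 0.08861


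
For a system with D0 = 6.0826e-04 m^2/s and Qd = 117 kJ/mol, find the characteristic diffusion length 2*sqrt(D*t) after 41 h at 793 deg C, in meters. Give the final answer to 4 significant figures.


Step 1: D = D0 * exp(-Qd/(R*T))
T = 1066.15 K
D = 6.0826e-04 * exp(-117e3 / (8.314 * 1066.15)) = 1.12621e-09 m^2/s
Step 2: L = 2*sqrt(D*t)
t = 41 h = 147600 s
L = 2*sqrt(1.12621e-09 * 147600) = 0.02579 m


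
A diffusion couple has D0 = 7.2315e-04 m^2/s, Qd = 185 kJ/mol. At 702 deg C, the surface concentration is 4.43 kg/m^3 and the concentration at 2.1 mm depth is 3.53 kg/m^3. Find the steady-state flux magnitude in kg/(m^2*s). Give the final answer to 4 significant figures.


Step 1: D = D0 * exp(-Qd/(R*T))
T = 702 + 273.15 = 975.15 K
D = 7.2315e-04 * exp(-185e3 / (8.314 * 975.15)) = 8.89625e-14 m^2/s
Step 2: J = D * (C1 - C2) / dx
J = 8.89625e-14 * (4.43 - 3.53) / 2.1e-03
J = 3.813e-11 kg/(m^2*s)


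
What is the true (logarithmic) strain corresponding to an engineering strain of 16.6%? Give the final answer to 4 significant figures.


epsilon_true = ln(1 + epsilon_eng)
epsilon_true = ln(1 + 0.166)
epsilon_true = 0.1536


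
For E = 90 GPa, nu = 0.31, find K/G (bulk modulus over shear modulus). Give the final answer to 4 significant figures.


G = E / (2*(1+nu))
G = 90 / (2*(1+0.31)) = 34.3511 GPa
K = E / (3*(1-2*nu))
K = 90 / (3*(1-2*0.31)) = 78.9474 GPa
K/G = 78.9474 / 34.3511 = 2.298


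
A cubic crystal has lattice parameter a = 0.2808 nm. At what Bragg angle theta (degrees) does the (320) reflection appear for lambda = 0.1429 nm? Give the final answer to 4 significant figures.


d = a / sqrt(h^2+k^2+l^2)
d = 0.2808 / sqrt(13) = 0.0778799 nm
lambda = 2*d*sin(theta)  =>  sin(theta) = lambda / (2*d)
sin(theta) = 0.1429 / (2 * 0.0778799) = 0.917438
theta = 66.55 deg


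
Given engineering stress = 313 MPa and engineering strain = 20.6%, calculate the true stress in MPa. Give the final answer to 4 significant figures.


sigma_true = sigma_eng * (1 + epsilon_eng)
sigma_true = 313 * (1 + 0.206)
sigma_true = 377.5 MPa


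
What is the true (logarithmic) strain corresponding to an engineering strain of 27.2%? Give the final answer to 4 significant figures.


epsilon_true = ln(1 + epsilon_eng)
epsilon_true = ln(1 + 0.272)
epsilon_true = 0.2406


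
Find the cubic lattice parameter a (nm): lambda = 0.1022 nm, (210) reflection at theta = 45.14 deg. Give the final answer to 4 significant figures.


d = lambda / (2*sin(theta))
d = 0.1022 / (2*sin(45.14 deg))
d = 0.0720904 nm
a = d * sqrt(h^2+k^2+l^2) = 0.0720904 * sqrt(5)
a = 0.1612 nm


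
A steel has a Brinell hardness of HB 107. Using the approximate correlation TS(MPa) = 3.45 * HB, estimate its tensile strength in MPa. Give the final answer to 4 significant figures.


TS (MPa) = 3.45 * HB
TS = 3.45 * 107
TS = 369.2 MPa


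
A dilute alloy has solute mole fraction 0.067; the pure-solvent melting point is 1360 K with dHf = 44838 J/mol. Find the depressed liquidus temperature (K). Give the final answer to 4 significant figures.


dT = R*Tm^2*x / dHf
dT = 8.314 * 1360^2 * 0.067 / 44838
dT = 22.9782 K
T_new = 1360 - 22.9782 = 1337 K


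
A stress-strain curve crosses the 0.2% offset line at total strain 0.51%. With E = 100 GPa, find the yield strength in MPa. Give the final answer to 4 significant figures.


Offset strain = 0.002
Elastic strain at yield = total_strain - offset = 5.1e-03 - 0.002 = 3.1e-03
sigma_y = E * elastic_strain = 100000 * 3.1e-03
sigma_y = 310 MPa


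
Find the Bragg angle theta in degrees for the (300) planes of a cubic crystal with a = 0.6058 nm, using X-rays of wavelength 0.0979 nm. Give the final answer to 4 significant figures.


d = a / sqrt(h^2+k^2+l^2)
d = 0.6058 / sqrt(9) = 0.201933 nm
lambda = 2*d*sin(theta)  =>  sin(theta) = lambda / (2*d)
sin(theta) = 0.0979 / (2 * 0.201933) = 0.242407
theta = 14.03 deg


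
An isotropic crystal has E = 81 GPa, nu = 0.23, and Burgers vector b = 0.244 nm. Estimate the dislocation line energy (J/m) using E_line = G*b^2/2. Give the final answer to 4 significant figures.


Step 1: G = E / (2*(1+nu))
G = 81 / (2*(1+0.23)) = 32.9268 GPa = 3.29268e+10 Pa
Step 2: E_line = G*b^2/2
b = 0.244 nm = 2.44e-10 m
E_line = 0.5 * 3.29268e+10 * (2.44e-10)^2 = 9.802e-10 J/m


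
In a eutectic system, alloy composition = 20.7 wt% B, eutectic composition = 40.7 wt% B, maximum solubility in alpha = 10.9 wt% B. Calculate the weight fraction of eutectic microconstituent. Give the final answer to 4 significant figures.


f_primary = (C_e - C0) / (C_e - C_alpha_max)
f_primary = (40.7 - 20.7) / (40.7 - 10.9)
f_primary = 0.671141
f_eutectic = 1 - 0.671141 = 0.3289


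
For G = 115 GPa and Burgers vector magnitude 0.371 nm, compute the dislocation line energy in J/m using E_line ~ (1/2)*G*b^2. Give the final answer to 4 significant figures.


E = G*b^2/2
b = 0.371 nm = 3.71e-10 m
G = 115 GPa = 1.15e+11 Pa
E = 0.5 * 1.15e+11 * (3.71e-10)^2
E = 7.914e-09 J/m


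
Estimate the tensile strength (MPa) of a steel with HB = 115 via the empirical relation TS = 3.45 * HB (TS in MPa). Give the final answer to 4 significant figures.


TS (MPa) = 3.45 * HB
TS = 3.45 * 115
TS = 396.8 MPa


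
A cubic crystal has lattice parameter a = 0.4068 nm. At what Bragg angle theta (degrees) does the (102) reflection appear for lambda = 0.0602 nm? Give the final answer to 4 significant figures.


d = a / sqrt(h^2+k^2+l^2)
d = 0.4068 / sqrt(5) = 0.181926 nm
lambda = 2*d*sin(theta)  =>  sin(theta) = lambda / (2*d)
sin(theta) = 0.0602 / (2 * 0.181926) = 0.165451
theta = 9.523 deg


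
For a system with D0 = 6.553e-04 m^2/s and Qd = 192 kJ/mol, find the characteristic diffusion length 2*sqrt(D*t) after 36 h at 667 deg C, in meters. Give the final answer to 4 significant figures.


Step 1: D = D0 * exp(-Qd/(R*T))
T = 940.15 K
D = 6.553e-04 * exp(-192e3 / (8.314 * 940.15)) = 1.40784e-14 m^2/s
Step 2: L = 2*sqrt(D*t)
t = 36 h = 129600 s
L = 2*sqrt(1.40784e-14 * 129600) = 8.543e-05 m


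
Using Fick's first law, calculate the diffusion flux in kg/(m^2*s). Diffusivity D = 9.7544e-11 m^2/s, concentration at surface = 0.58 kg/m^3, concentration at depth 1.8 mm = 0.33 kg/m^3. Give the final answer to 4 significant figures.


J = -D * (dC/dx) = D * (C1 - C2) / dx
J = 9.7544e-11 * (0.58 - 0.33) / 1.8e-03
J = 1.355e-08 kg/(m^2*s)


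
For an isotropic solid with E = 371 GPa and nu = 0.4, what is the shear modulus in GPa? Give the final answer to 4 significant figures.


G = E / (2*(1+nu))
G = 371 / (2*(1+0.4))
G = 132.5 GPa


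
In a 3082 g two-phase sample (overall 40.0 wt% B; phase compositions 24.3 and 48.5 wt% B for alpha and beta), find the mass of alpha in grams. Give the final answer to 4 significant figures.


f_alpha = (C_beta - C0) / (C_beta - C_alpha)
f_alpha = (48.5 - 40.0) / (48.5 - 24.3) = 0.35124
m_alpha = f_alpha * m_total = 0.35124 * 3082 = 1083 g


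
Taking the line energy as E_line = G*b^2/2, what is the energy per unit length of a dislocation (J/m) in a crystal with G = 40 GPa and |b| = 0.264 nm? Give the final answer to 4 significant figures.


E = G*b^2/2
b = 0.264 nm = 2.64e-10 m
G = 40 GPa = 4e+10 Pa
E = 0.5 * 4e+10 * (2.64e-10)^2
E = 1.394e-09 J/m


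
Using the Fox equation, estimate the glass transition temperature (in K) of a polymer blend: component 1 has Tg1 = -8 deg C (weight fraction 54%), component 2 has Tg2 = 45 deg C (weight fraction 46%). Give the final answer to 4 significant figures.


1/Tg = w1/Tg1 + w2/Tg2 (in Kelvin)
Tg1 = 265.15 K, Tg2 = 318.15 K
1/Tg = 0.54/265.15 + 0.46/318.15
Tg = 287.2 K


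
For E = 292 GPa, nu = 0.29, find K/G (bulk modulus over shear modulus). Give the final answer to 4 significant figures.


G = E / (2*(1+nu))
G = 292 / (2*(1+0.29)) = 113.178 GPa
K = E / (3*(1-2*nu))
K = 292 / (3*(1-2*0.29)) = 231.746 GPa
K/G = 231.746 / 113.178 = 2.048


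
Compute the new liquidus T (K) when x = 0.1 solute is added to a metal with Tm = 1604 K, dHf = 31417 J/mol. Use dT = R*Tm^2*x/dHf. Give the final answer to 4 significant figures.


dT = R*Tm^2*x / dHf
dT = 8.314 * 1604^2 * 0.1 / 31417
dT = 68.0854 K
T_new = 1604 - 68.0854 = 1536 K


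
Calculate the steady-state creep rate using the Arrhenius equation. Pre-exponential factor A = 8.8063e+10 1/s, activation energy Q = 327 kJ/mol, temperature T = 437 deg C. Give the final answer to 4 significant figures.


rate = A * exp(-Q / (R*T))
T = 437 + 273.15 = 710.15 K
rate = 8.8063e+10 * exp(-327e3 / (8.314 * 710.15))
rate = 7.792e-14 1/s


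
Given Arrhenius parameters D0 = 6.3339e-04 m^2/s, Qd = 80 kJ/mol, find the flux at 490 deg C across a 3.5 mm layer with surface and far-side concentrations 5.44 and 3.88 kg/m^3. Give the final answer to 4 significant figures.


Step 1: D = D0 * exp(-Qd/(R*T))
T = 490 + 273.15 = 763.15 K
D = 6.3339e-04 * exp(-80e3 / (8.314 * 763.15)) = 2.11732e-09 m^2/s
Step 2: J = D * (C1 - C2) / dx
J = 2.11732e-09 * (5.44 - 3.88) / 3.5e-03
J = 9.437e-07 kg/(m^2*s)


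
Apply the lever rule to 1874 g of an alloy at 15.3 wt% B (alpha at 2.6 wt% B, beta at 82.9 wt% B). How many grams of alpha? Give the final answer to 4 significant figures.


f_alpha = (C_beta - C0) / (C_beta - C_alpha)
f_alpha = (82.9 - 15.3) / (82.9 - 2.6) = 0.841843
m_alpha = f_alpha * m_total = 0.841843 * 1874 = 1578 g


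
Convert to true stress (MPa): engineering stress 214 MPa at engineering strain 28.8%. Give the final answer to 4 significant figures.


sigma_true = sigma_eng * (1 + epsilon_eng)
sigma_true = 214 * (1 + 0.288)
sigma_true = 275.6 MPa


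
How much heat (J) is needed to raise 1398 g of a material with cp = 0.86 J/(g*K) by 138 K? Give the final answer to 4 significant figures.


Q = m * cp * dT
Q = 1398 * 0.86 * 138
Q = 165900 J


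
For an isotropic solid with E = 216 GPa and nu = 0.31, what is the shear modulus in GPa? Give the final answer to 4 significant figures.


G = E / (2*(1+nu))
G = 216 / (2*(1+0.31))
G = 82.44 GPa


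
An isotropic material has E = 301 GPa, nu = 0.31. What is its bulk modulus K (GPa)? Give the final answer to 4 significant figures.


K = E / (3*(1-2*nu))
K = 301 / (3*(1-2*0.31))
K = 264 GPa


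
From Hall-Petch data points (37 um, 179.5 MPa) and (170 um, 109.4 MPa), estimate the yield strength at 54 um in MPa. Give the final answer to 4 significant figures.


sigma_y = sigma0 + k / sqrt(d)
1/sqrt(d1) = 1/sqrt(3.7e-05) = 164.399;  1/sqrt(d2) = 76.6965
k = (sigma1 - sigma2) / (1/sqrt(d1) - 1/sqrt(d2)) = (179.5 - 109.4) / (164.399 - 76.6965) = 0.799293 MPa*m^0.5
sigma0 = sigma1 - k/sqrt(d1) = 179.5 - 0.799293*164.399 = 48.097 MPa
sigma_y(d3) = 48.097 + 0.799293 / sqrt(5.4e-05) = 156.9 MPa


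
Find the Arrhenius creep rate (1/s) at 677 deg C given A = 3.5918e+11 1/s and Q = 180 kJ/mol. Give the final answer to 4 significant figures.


rate = A * exp(-Q / (R*T))
T = 677 + 273.15 = 950.15 K
rate = 3.5918e+11 * exp(-180e3 / (8.314 * 950.15))
rate = 45.65 1/s


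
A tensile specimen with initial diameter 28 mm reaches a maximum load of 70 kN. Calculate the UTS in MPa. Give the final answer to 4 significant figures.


A0 = pi*(d/2)^2 = pi*(28/2)^2 = 615.752 mm^2
UTS = F_max / A0 = 70*1000 / 615.752
UTS = 113.7 MPa


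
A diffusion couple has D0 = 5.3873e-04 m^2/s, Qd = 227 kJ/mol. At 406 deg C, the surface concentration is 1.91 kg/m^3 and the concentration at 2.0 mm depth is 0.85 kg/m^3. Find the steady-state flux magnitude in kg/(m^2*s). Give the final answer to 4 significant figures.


Step 1: D = D0 * exp(-Qd/(R*T))
T = 406 + 273.15 = 679.15 K
D = 5.3873e-04 * exp(-227e3 / (8.314 * 679.15)) = 1.86967e-21 m^2/s
Step 2: J = D * (C1 - C2) / dx
J = 1.86967e-21 * (1.91 - 0.85) / 2e-03
J = 9.909e-19 kg/(m^2*s)


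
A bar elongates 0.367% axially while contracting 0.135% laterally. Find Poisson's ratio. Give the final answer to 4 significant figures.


nu = -epsilon_lat / epsilon_axial
Lateral strain is contraction (negative), so using magnitudes:
nu = 0.135 / 0.367
nu = 0.3678


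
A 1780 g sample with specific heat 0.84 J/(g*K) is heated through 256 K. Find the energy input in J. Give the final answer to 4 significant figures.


Q = m * cp * dT
Q = 1780 * 0.84 * 256
Q = 382800 J


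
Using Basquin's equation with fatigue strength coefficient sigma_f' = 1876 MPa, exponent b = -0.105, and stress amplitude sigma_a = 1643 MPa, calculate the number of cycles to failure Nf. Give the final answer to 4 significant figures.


sigma_a = sigma_f' * (2*Nf)^b
2*Nf = (sigma_a / sigma_f')^(1/b)
2*Nf = (1643 / 1876)^(1/-0.105)
2*Nf = 3.53612
Nf = 1.768 cycles


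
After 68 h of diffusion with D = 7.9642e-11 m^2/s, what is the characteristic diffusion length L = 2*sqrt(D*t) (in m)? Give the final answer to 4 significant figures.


t = 68 hr = 244800 s
Diffusion length = 2*sqrt(D*t)
= 2*sqrt(7.9642e-11 * 244800)
= 8.831e-03 m


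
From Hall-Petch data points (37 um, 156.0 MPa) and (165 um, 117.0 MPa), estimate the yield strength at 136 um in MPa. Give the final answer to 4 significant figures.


sigma_y = sigma0 + k / sqrt(d)
1/sqrt(d1) = 1/sqrt(3.7e-05) = 164.399;  1/sqrt(d2) = 77.8499
k = (sigma1 - sigma2) / (1/sqrt(d1) - 1/sqrt(d2)) = (156.0 - 117.0) / (164.399 - 77.8499) = 0.450611 MPa*m^0.5
sigma0 = sigma1 - k/sqrt(d1) = 156.0 - 0.450611*164.399 = 81.92 MPa
sigma_y(d3) = 81.92 + 0.450611 / sqrt(1.36e-04) = 120.6 MPa


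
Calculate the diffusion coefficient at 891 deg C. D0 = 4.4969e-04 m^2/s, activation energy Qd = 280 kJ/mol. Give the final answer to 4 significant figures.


D = D0 * exp(-Qd / (R*T))
T = 1164.15 K
D = 4.4969e-04 * exp(-280e3 / (8.314 * 1164.15))
D = 1.228e-16 m^2/s


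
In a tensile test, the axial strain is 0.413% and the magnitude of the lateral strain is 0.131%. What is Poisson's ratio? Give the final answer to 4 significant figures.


nu = -epsilon_lat / epsilon_axial
Lateral strain is contraction (negative), so using magnitudes:
nu = 0.131 / 0.413
nu = 0.3172


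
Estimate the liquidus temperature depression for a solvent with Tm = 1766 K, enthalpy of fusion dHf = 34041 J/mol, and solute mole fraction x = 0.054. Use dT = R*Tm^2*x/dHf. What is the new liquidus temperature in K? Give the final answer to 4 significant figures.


dT = R*Tm^2*x / dHf
dT = 8.314 * 1766^2 * 0.054 / 34041
dT = 41.1323 K
T_new = 1766 - 41.1323 = 1725 K


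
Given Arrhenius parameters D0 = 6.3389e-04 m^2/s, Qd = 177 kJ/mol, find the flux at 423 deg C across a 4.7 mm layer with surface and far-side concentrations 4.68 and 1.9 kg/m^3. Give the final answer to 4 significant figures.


Step 1: D = D0 * exp(-Qd/(R*T))
T = 423 + 273.15 = 696.15 K
D = 6.3389e-04 * exp(-177e3 / (8.314 * 696.15)) = 3.31579e-17 m^2/s
Step 2: J = D * (C1 - C2) / dx
J = 3.31579e-17 * (4.68 - 1.9) / 4.7e-03
J = 1.961e-14 kg/(m^2*s)


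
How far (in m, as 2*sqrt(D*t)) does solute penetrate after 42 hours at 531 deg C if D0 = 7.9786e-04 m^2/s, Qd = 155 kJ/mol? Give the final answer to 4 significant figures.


Step 1: D = D0 * exp(-Qd/(R*T))
T = 804.15 K
D = 7.9786e-04 * exp(-155e3 / (8.314 * 804.15)) = 6.81288e-14 m^2/s
Step 2: L = 2*sqrt(D*t)
t = 42 h = 151200 s
L = 2*sqrt(6.81288e-14 * 151200) = 2.03e-04 m


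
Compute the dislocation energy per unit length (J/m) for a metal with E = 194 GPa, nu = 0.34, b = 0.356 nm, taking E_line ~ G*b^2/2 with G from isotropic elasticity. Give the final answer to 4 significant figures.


Step 1: G = E / (2*(1+nu))
G = 194 / (2*(1+0.34)) = 72.3881 GPa = 7.23881e+10 Pa
Step 2: E_line = G*b^2/2
b = 0.356 nm = 3.56e-10 m
E_line = 0.5 * 7.23881e+10 * (3.56e-10)^2 = 4.587e-09 J/m


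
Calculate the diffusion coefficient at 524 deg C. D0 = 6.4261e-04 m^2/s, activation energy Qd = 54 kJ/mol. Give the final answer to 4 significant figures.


D = D0 * exp(-Qd / (R*T))
T = 797.15 K
D = 6.4261e-04 * exp(-54e3 / (8.314 * 797.15))
D = 1.859e-07 m^2/s


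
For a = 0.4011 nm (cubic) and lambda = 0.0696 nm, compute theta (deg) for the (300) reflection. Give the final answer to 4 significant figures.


d = a / sqrt(h^2+k^2+l^2)
d = 0.4011 / sqrt(9) = 0.1337 nm
lambda = 2*d*sin(theta)  =>  sin(theta) = lambda / (2*d)
sin(theta) = 0.0696 / (2 * 0.1337) = 0.260284
theta = 15.09 deg


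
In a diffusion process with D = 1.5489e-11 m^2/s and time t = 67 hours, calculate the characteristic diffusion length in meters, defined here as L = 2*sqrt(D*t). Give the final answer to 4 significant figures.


t = 67 hr = 241200 s
Diffusion length = 2*sqrt(D*t)
= 2*sqrt(1.5489e-11 * 241200)
= 3.866e-03 m


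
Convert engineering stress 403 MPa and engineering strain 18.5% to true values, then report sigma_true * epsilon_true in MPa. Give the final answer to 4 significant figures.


sigma_true = sigma_eng * (1 + epsilon_eng)
sigma_true = 403 * (1 + 0.185) = 477.555 MPa
epsilon_true = ln(1 + epsilon_eng)
epsilon_true = ln(1 + 0.185) = 0.169743
sigma_true * epsilon_true = 477.555 * 0.169743 = 81.06 MPa


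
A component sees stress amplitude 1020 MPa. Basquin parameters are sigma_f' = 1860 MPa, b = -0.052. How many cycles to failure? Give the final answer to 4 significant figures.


sigma_a = sigma_f' * (2*Nf)^b
2*Nf = (sigma_a / sigma_f')^(1/b)
2*Nf = (1020 / 1860)^(1/-0.052)
2*Nf = 104125
Nf = 52060 cycles


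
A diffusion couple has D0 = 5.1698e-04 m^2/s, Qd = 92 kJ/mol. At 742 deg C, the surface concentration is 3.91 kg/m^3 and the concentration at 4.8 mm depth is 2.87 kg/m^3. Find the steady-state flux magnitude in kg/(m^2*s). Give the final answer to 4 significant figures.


Step 1: D = D0 * exp(-Qd/(R*T))
T = 742 + 273.15 = 1015.15 K
D = 5.1698e-04 * exp(-92e3 / (8.314 * 1015.15)) = 9.53749e-09 m^2/s
Step 2: J = D * (C1 - C2) / dx
J = 9.53749e-09 * (3.91 - 2.87) / 4.8e-03
J = 2.066e-06 kg/(m^2*s)


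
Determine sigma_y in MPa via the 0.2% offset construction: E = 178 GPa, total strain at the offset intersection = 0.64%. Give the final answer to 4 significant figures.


Offset strain = 0.002
Elastic strain at yield = total_strain - offset = 6.4e-03 - 0.002 = 4.4e-03
sigma_y = E * elastic_strain = 178000 * 4.4e-03
sigma_y = 783.2 MPa


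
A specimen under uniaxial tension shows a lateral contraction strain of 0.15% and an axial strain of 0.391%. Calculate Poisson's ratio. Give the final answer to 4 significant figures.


nu = -epsilon_lat / epsilon_axial
Lateral strain is contraction (negative), so using magnitudes:
nu = 0.15 / 0.391
nu = 0.3836


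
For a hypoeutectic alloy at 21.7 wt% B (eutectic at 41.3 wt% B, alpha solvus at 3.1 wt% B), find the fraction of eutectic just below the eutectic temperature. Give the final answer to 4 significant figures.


f_primary = (C_e - C0) / (C_e - C_alpha_max)
f_primary = (41.3 - 21.7) / (41.3 - 3.1)
f_primary = 0.513089
f_eutectic = 1 - 0.513089 = 0.4869


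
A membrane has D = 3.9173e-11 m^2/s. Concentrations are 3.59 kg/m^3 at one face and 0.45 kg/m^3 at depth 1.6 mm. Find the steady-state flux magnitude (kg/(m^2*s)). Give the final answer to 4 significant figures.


J = -D * (dC/dx) = D * (C1 - C2) / dx
J = 3.9173e-11 * (3.59 - 0.45) / 1.6e-03
J = 7.688e-08 kg/(m^2*s)


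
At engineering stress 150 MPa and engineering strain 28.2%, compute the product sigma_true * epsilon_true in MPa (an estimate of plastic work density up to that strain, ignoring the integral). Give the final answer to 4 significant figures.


sigma_true = sigma_eng * (1 + epsilon_eng)
sigma_true = 150 * (1 + 0.282) = 192.3 MPa
epsilon_true = ln(1 + epsilon_eng)
epsilon_true = ln(1 + 0.282) = 0.248421
sigma_true * epsilon_true = 192.3 * 0.248421 = 47.77 MPa


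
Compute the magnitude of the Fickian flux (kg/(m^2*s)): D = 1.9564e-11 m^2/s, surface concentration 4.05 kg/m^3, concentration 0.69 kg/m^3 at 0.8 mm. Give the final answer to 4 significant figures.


J = -D * (dC/dx) = D * (C1 - C2) / dx
J = 1.9564e-11 * (4.05 - 0.69) / 8e-04
J = 8.217e-08 kg/(m^2*s)


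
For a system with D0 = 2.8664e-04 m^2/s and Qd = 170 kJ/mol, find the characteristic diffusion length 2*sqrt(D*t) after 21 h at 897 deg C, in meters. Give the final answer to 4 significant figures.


Step 1: D = D0 * exp(-Qd/(R*T))
T = 1170.15 K
D = 2.8664e-04 * exp(-170e3 / (8.314 * 1170.15)) = 7.38562e-12 m^2/s
Step 2: L = 2*sqrt(D*t)
t = 21 h = 75600 s
L = 2*sqrt(7.38562e-12 * 75600) = 1.494e-03 m


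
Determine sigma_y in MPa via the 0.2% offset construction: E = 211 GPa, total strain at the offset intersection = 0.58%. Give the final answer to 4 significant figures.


Offset strain = 0.002
Elastic strain at yield = total_strain - offset = 5.8e-03 - 0.002 = 3.8e-03
sigma_y = E * elastic_strain = 211000 * 3.8e-03
sigma_y = 801.8 MPa


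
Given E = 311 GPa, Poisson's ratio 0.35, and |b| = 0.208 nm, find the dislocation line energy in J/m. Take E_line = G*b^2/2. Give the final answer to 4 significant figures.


Step 1: G = E / (2*(1+nu))
G = 311 / (2*(1+0.35)) = 115.185 GPa = 1.15185e+11 Pa
Step 2: E_line = G*b^2/2
b = 0.208 nm = 2.08e-10 m
E_line = 0.5 * 1.15185e+11 * (2.08e-10)^2 = 2.492e-09 J/m


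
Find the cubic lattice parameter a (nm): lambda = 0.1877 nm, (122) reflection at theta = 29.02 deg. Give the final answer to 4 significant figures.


d = lambda / (2*sin(theta))
d = 0.1877 / (2*sin(29.02 deg))
d = 0.193459 nm
a = d * sqrt(h^2+k^2+l^2) = 0.193459 * sqrt(9)
a = 0.5804 nm


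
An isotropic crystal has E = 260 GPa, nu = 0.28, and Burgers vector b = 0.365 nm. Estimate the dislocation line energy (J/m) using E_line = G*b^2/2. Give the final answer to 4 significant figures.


Step 1: G = E / (2*(1+nu))
G = 260 / (2*(1+0.28)) = 101.563 GPa = 1.01563e+11 Pa
Step 2: E_line = G*b^2/2
b = 0.365 nm = 3.65e-10 m
E_line = 0.5 * 1.01563e+11 * (3.65e-10)^2 = 6.765e-09 J/m


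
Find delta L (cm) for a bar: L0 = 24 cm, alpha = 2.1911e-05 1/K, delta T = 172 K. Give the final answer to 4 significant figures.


dL = L0 * alpha * dT
dL = 24 * 2.1911e-05 * 172
dL = 0.09045 cm


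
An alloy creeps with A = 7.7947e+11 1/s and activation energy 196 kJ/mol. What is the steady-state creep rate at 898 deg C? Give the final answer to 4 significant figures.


rate = A * exp(-Q / (R*T))
T = 898 + 273.15 = 1171.15 K
rate = 7.7947e+11 * exp(-196e3 / (8.314 * 1171.15))
rate = 1411 1/s


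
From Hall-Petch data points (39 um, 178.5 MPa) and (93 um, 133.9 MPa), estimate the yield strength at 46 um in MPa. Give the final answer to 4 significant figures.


sigma_y = sigma0 + k / sqrt(d)
1/sqrt(d1) = 1/sqrt(3.9e-05) = 160.128;  1/sqrt(d2) = 103.695
k = (sigma1 - sigma2) / (1/sqrt(d1) - 1/sqrt(d2)) = (178.5 - 133.9) / (160.128 - 103.695) = 0.790318 MPa*m^0.5
sigma0 = sigma1 - k/sqrt(d1) = 178.5 - 0.790318*160.128 = 51.9478 MPa
sigma_y(d3) = 51.9478 + 0.790318 / sqrt(4.6e-05) = 168.5 MPa


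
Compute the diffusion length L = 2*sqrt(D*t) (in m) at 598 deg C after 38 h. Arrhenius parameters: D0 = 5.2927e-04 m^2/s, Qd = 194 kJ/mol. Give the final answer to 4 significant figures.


Step 1: D = D0 * exp(-Qd/(R*T))
T = 871.15 K
D = 5.2927e-04 * exp(-194e3 / (8.314 * 871.15)) = 1.23285e-15 m^2/s
Step 2: L = 2*sqrt(D*t)
t = 38 h = 136800 s
L = 2*sqrt(1.23285e-15 * 136800) = 2.597e-05 m


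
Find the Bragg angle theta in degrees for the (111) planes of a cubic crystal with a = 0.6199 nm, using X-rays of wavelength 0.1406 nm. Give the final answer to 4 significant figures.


d = a / sqrt(h^2+k^2+l^2)
d = 0.6199 / sqrt(3) = 0.357899 nm
lambda = 2*d*sin(theta)  =>  sin(theta) = lambda / (2*d)
sin(theta) = 0.1406 / (2 * 0.357899) = 0.196424
theta = 11.33 deg


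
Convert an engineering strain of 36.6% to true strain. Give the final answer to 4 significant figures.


epsilon_true = ln(1 + epsilon_eng)
epsilon_true = ln(1 + 0.366)
epsilon_true = 0.3119


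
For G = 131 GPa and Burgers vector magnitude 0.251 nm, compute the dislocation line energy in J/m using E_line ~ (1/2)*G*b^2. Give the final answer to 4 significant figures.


E = G*b^2/2
b = 0.251 nm = 2.51e-10 m
G = 131 GPa = 1.31e+11 Pa
E = 0.5 * 1.31e+11 * (2.51e-10)^2
E = 4.127e-09 J/m


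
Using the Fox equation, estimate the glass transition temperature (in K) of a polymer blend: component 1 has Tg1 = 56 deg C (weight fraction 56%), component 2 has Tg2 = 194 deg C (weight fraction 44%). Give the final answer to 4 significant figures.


1/Tg = w1/Tg1 + w2/Tg2 (in Kelvin)
Tg1 = 329.15 K, Tg2 = 467.15 K
1/Tg = 0.56/329.15 + 0.44/467.15
Tg = 378.3 K


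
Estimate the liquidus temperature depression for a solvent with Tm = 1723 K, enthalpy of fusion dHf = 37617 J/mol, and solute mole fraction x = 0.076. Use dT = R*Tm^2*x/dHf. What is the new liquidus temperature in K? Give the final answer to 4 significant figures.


dT = R*Tm^2*x / dHf
dT = 8.314 * 1723^2 * 0.076 / 37617
dT = 49.8666 K
T_new = 1723 - 49.8666 = 1673 K


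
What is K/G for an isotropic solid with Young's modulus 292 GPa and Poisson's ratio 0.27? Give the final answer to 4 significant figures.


G = E / (2*(1+nu))
G = 292 / (2*(1+0.27)) = 114.961 GPa
K = E / (3*(1-2*nu))
K = 292 / (3*(1-2*0.27)) = 211.594 GPa
K/G = 211.594 / 114.961 = 1.841


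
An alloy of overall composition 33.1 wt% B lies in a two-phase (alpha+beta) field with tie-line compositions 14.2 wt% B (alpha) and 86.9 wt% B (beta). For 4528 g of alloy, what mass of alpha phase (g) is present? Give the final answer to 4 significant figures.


f_alpha = (C_beta - C0) / (C_beta - C_alpha)
f_alpha = (86.9 - 33.1) / (86.9 - 14.2) = 0.740028
m_alpha = f_alpha * m_total = 0.740028 * 4528 = 3351 g


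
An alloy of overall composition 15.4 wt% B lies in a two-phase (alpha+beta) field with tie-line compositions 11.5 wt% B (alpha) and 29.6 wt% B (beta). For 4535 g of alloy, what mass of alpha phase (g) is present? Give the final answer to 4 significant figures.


f_alpha = (C_beta - C0) / (C_beta - C_alpha)
f_alpha = (29.6 - 15.4) / (29.6 - 11.5) = 0.78453
m_alpha = f_alpha * m_total = 0.78453 * 4535 = 3558 g


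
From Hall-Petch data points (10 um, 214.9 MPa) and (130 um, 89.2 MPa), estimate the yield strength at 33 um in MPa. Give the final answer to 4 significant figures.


sigma_y = sigma0 + k / sqrt(d)
1/sqrt(d1) = 1/sqrt(1e-05) = 316.228;  1/sqrt(d2) = 87.7058
k = (sigma1 - sigma2) / (1/sqrt(d1) - 1/sqrt(d2)) = (214.9 - 89.2) / (316.228 - 87.7058) = 0.550057 MPa*m^0.5
sigma0 = sigma1 - k/sqrt(d1) = 214.9 - 0.550057*316.228 = 40.9569 MPa
sigma_y(d3) = 40.9569 + 0.550057 / sqrt(3.3e-05) = 136.7 MPa


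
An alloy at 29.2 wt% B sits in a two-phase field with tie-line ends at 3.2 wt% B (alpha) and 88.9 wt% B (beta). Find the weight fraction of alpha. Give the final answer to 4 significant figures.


f_alpha = (C_beta - C0) / (C_beta - C_alpha)
f_alpha = (88.9 - 29.2) / (88.9 - 3.2)
f_alpha = 0.6966


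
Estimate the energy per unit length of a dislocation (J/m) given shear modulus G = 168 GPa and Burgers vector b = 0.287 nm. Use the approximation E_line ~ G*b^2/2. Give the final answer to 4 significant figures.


E = G*b^2/2
b = 0.287 nm = 2.87e-10 m
G = 168 GPa = 1.68e+11 Pa
E = 0.5 * 1.68e+11 * (2.87e-10)^2
E = 6.919e-09 J/m


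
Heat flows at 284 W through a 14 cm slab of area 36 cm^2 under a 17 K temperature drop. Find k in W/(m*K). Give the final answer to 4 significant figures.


k = Q*L / (A*dT)
L = 0.14 m, A = 3.6e-03 m^2
k = 284 * 0.14 / (3.6e-03 * 17)
k = 649.7 W/(m*K)


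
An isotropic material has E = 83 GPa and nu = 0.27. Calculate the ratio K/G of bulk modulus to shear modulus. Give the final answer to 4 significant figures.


G = E / (2*(1+nu))
G = 83 / (2*(1+0.27)) = 32.6772 GPa
K = E / (3*(1-2*nu))
K = 83 / (3*(1-2*0.27)) = 60.1449 GPa
K/G = 60.1449 / 32.6772 = 1.841


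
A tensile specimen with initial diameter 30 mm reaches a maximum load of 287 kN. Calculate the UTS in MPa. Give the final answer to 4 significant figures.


A0 = pi*(d/2)^2 = pi*(30/2)^2 = 706.858 mm^2
UTS = F_max / A0 = 287*1000 / 706.858
UTS = 406 MPa


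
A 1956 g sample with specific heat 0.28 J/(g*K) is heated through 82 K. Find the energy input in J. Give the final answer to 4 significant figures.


Q = m * cp * dT
Q = 1956 * 0.28 * 82
Q = 44910 J


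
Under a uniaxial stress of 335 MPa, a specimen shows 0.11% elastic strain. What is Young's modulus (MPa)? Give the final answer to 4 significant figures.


E = sigma / epsilon
epsilon = 0.11% = 1.1e-03
E = 335 / 1.1e-03
E = 304500 MPa


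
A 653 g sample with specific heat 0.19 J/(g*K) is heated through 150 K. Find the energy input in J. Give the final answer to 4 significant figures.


Q = m * cp * dT
Q = 653 * 0.19 * 150
Q = 18610 J


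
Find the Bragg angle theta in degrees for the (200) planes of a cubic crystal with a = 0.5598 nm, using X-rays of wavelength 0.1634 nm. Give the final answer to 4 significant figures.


d = a / sqrt(h^2+k^2+l^2)
d = 0.5598 / sqrt(4) = 0.2799 nm
lambda = 2*d*sin(theta)  =>  sin(theta) = lambda / (2*d)
sin(theta) = 0.1634 / (2 * 0.2799) = 0.29189
theta = 16.97 deg


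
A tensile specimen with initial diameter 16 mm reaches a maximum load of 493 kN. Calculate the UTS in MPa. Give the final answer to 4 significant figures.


A0 = pi*(d/2)^2 = pi*(16/2)^2 = 201.062 mm^2
UTS = F_max / A0 = 493*1000 / 201.062
UTS = 2452 MPa


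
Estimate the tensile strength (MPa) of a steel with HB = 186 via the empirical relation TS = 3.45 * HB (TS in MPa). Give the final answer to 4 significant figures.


TS (MPa) = 3.45 * HB
TS = 3.45 * 186
TS = 641.7 MPa


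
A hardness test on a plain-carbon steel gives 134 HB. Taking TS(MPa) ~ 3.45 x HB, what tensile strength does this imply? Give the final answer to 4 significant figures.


TS (MPa) = 3.45 * HB
TS = 3.45 * 134
TS = 462.3 MPa


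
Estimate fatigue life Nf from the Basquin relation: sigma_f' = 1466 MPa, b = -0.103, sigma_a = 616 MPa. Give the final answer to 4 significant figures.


sigma_a = sigma_f' * (2*Nf)^b
2*Nf = (sigma_a / sigma_f')^(1/b)
2*Nf = (616 / 1466)^(1/-0.103)
2*Nf = 4527.48
Nf = 2264 cycles


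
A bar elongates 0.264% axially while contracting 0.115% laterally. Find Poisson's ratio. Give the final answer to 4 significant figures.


nu = -epsilon_lat / epsilon_axial
Lateral strain is contraction (negative), so using magnitudes:
nu = 0.115 / 0.264
nu = 0.4356


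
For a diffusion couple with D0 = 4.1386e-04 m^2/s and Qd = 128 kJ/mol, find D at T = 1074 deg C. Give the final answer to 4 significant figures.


D = D0 * exp(-Qd / (R*T))
T = 1347.15 K
D = 4.1386e-04 * exp(-128e3 / (8.314 * 1347.15))
D = 4.504e-09 m^2/s


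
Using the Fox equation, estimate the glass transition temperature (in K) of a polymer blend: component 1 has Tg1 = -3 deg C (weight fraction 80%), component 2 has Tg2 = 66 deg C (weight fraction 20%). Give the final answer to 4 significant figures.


1/Tg = w1/Tg1 + w2/Tg2 (in Kelvin)
Tg1 = 270.15 K, Tg2 = 339.15 K
1/Tg = 0.8/270.15 + 0.2/339.15
Tg = 281.6 K


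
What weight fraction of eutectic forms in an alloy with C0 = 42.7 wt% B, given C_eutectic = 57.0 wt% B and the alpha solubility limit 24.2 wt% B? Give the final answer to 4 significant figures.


f_primary = (C_e - C0) / (C_e - C_alpha_max)
f_primary = (57.0 - 42.7) / (57.0 - 24.2)
f_primary = 0.435976
f_eutectic = 1 - 0.435976 = 0.564


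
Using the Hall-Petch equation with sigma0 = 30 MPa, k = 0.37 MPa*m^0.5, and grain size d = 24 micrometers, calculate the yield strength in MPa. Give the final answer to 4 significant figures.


sigma_y = sigma0 + k / sqrt(d)
d = 24 um = 2.4e-05 m
sigma_y = 30 + 0.37 / sqrt(2.4e-05)
sigma_y = 105.5 MPa


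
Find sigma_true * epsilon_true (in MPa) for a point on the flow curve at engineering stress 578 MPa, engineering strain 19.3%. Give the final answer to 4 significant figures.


sigma_true = sigma_eng * (1 + epsilon_eng)
sigma_true = 578 * (1 + 0.193) = 689.554 MPa
epsilon_true = ln(1 + epsilon_eng)
epsilon_true = ln(1 + 0.193) = 0.176471
sigma_true * epsilon_true = 689.554 * 0.176471 = 121.7 MPa


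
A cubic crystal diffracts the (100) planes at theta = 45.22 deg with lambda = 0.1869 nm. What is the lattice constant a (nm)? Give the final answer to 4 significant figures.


d = lambda / (2*sin(theta))
d = 0.1869 / (2*sin(45.22 deg))
d = 0.131654 nm
a = d * sqrt(h^2+k^2+l^2) = 0.131654 * sqrt(1)
a = 0.1317 nm


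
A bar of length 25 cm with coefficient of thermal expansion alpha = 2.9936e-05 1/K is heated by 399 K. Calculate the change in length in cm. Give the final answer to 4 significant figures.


dL = L0 * alpha * dT
dL = 25 * 2.9936e-05 * 399
dL = 0.2986 cm


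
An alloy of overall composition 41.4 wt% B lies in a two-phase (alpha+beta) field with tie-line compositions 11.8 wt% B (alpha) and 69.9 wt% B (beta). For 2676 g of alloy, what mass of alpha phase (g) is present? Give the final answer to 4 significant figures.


f_alpha = (C_beta - C0) / (C_beta - C_alpha)
f_alpha = (69.9 - 41.4) / (69.9 - 11.8) = 0.490534
m_alpha = f_alpha * m_total = 0.490534 * 2676 = 1313 g


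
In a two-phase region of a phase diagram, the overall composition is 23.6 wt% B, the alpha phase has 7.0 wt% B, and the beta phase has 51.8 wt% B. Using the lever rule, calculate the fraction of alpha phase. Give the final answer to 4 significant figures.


f_alpha = (C_beta - C0) / (C_beta - C_alpha)
f_alpha = (51.8 - 23.6) / (51.8 - 7.0)
f_alpha = 0.6295


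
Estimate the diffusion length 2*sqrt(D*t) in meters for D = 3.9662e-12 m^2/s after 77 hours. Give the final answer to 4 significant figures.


t = 77 hr = 277200 s
Diffusion length = 2*sqrt(D*t)
= 2*sqrt(3.9662e-12 * 277200)
= 2.097e-03 m


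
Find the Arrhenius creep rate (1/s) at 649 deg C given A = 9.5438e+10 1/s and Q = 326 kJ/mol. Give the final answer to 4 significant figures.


rate = A * exp(-Q / (R*T))
T = 649 + 273.15 = 922.15 K
rate = 9.5438e+10 * exp(-326e3 / (8.314 * 922.15))
rate = 3.258e-08 1/s


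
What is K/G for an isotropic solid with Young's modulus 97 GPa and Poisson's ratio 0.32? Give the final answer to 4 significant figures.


G = E / (2*(1+nu))
G = 97 / (2*(1+0.32)) = 36.7424 GPa
K = E / (3*(1-2*nu))
K = 97 / (3*(1-2*0.32)) = 89.8148 GPa
K/G = 89.8148 / 36.7424 = 2.444


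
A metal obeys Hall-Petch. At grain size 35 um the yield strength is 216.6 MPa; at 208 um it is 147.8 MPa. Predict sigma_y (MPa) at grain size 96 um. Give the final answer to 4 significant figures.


sigma_y = sigma0 + k / sqrt(d)
1/sqrt(d1) = 1/sqrt(3.5e-05) = 169.031;  1/sqrt(d2) = 69.3375
k = (sigma1 - sigma2) / (1/sqrt(d1) - 1/sqrt(d2)) = (216.6 - 147.8) / (169.031 - 69.3375) = 0.690116 MPa*m^0.5
sigma0 = sigma1 - k/sqrt(d1) = 216.6 - 0.690116*169.031 = 99.949 MPa
sigma_y(d3) = 99.949 + 0.690116 / sqrt(9.6e-05) = 170.4 MPa


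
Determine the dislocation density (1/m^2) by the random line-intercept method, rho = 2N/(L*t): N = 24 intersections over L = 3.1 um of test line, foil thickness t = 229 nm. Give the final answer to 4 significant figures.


rho = 2N / (L * t)
L = 3.1 um = 3.1e-06 m, t = 229 nm = 2.29e-07 m
rho = 2 * 24 / (3.1e-06 * 2.29e-07)
rho = 6.762e+13 1/m^2


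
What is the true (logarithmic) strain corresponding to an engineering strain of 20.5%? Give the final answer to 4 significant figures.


epsilon_true = ln(1 + epsilon_eng)
epsilon_true = ln(1 + 0.205)
epsilon_true = 0.1865


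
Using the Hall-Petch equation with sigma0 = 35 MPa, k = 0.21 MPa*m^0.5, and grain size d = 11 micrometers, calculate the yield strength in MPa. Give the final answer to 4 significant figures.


sigma_y = sigma0 + k / sqrt(d)
d = 11 um = 1.1e-05 m
sigma_y = 35 + 0.21 / sqrt(1.1e-05)
sigma_y = 98.32 MPa


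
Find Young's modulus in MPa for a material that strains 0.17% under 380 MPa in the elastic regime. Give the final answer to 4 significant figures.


E = sigma / epsilon
epsilon = 0.17% = 1.7e-03
E = 380 / 1.7e-03
E = 223500 MPa


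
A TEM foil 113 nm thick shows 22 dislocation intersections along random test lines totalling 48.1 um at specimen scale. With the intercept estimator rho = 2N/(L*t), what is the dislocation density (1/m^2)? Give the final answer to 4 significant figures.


rho = 2N / (L * t)
L = 48.1 um = 4.81e-05 m, t = 113 nm = 1.13e-07 m
rho = 2 * 22 / (4.81e-05 * 1.13e-07)
rho = 8.095e+12 1/m^2


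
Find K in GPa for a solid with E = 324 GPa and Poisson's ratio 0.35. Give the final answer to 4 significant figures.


K = E / (3*(1-2*nu))
K = 324 / (3*(1-2*0.35))
K = 360 GPa


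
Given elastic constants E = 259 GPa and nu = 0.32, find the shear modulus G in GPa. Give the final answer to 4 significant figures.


G = E / (2*(1+nu))
G = 259 / (2*(1+0.32))
G = 98.11 GPa


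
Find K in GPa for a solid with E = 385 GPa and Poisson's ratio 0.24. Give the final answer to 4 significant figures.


K = E / (3*(1-2*nu))
K = 385 / (3*(1-2*0.24))
K = 246.8 GPa


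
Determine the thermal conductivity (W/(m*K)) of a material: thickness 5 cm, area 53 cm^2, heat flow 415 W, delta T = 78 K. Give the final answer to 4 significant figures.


k = Q*L / (A*dT)
L = 0.05 m, A = 5.3e-03 m^2
k = 415 * 0.05 / (5.3e-03 * 78)
k = 50.19 W/(m*K)


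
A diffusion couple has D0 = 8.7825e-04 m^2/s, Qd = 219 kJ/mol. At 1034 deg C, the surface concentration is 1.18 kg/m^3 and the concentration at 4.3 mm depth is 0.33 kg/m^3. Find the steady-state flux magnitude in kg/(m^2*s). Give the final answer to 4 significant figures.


Step 1: D = D0 * exp(-Qd/(R*T))
T = 1034 + 273.15 = 1307.15 K
D = 8.7825e-04 * exp(-219e3 / (8.314 * 1307.15)) = 1.55563e-12 m^2/s
Step 2: J = D * (C1 - C2) / dx
J = 1.55563e-12 * (1.18 - 0.33) / 4.3e-03
J = 3.075e-10 kg/(m^2*s)


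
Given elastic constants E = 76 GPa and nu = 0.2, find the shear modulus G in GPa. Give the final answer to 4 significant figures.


G = E / (2*(1+nu))
G = 76 / (2*(1+0.2))
G = 31.67 GPa


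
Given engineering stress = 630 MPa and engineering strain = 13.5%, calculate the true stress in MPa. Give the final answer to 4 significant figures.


sigma_true = sigma_eng * (1 + epsilon_eng)
sigma_true = 630 * (1 + 0.135)
sigma_true = 715.1 MPa


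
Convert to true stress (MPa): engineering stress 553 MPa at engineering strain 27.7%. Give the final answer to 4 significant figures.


sigma_true = sigma_eng * (1 + epsilon_eng)
sigma_true = 553 * (1 + 0.277)
sigma_true = 706.2 MPa
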